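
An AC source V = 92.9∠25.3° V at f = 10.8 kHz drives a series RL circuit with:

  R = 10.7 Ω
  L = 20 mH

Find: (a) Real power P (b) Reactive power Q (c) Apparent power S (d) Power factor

Step 1 — Angular frequency: ω = 2π·f = 2π·1.08e+04 = 6.786e+04 rad/s.
Step 2 — Component impedances:
  R: Z = R = 10.7 Ω
  L: Z = jωL = j·6.786e+04·0.02 = 0 + j1357 Ω
Step 3 — Series combination: Z_total = R + L = 10.7 + j1357 Ω = 1357∠89.5° Ω.
Step 4 — Source phasor: V = 92.9∠25.3° V = 83.99 + j39.7 V.
Step 5 — Current: I = V / Z = 0.02974 - j0.06165 A = 0.06845∠-64.2° A.
Step 6 — Complex power: S = V·I* = 0.05013 + j6.359 VA.
Step 7 — Real power: P = Re(S) = 0.05013 W.
Step 8 — Reactive power: Q = Im(S) = 6.359 VAR.
Step 9 — Apparent power: |S| = 6.359 VA.
Step 10 — Power factor: PF = P/|S| = 0.007884 (lagging).

(a) P = 0.05013 W  (b) Q = 6.359 VAR  (c) S = 6.359 VA  (d) PF = 0.007884 (lagging)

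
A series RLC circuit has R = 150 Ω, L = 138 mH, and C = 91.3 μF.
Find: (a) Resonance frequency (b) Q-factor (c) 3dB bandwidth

Step 1 — Resonance: ω₀ = 1/√(LC) = 1/√(0.138·9.13e-05) = 281.7 rad/s.
Step 2 — f₀ = ω₀/(2π) = 44.84 Hz.
Step 3 — Series Q: Q = ω₀L/R = 281.7·0.138/150 = 0.2592.
Step 4 — Bandwidth: Δω = ω₀/Q = 1087 rad/s; BW = Δω/(2π) = 173 Hz.

(a) f₀ = 44.84 Hz  (b) Q = 0.2592  (c) BW = 173 Hz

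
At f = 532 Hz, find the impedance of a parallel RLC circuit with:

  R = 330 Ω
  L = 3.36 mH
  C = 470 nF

Step 1 — Angular frequency: ω = 2π·f = 2π·532 = 3343 rad/s.
Step 2 — Component impedances:
  R: Z = R = 330 Ω
  L: Z = jωL = j·3343·0.00336 = 0 + j11.23 Ω
  C: Z = 1/(jωC) = -j/(ω·C) = 0 - j636.5 Ω
Step 3 — Parallel combination: 1/Z_total = 1/R + 1/L + 1/C; Z_total = 0.3956 + j11.42 Ω = 11.43∠88.0° Ω.

Z = 0.3956 + j11.42 Ω = 11.43∠88.0° Ω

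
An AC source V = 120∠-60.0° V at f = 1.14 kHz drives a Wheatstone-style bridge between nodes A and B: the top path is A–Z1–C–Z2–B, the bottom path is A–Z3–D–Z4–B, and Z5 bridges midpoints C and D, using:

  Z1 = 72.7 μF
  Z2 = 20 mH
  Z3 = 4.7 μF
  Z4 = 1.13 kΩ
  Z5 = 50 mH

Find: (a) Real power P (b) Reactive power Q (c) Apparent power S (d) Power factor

Step 1 — Angular frequency: ω = 2π·f = 2π·1140 = 7163 rad/s.
Step 2 — Component impedances:
  Z1: Z = 1/(jωC) = -j/(ω·C) = 0 - j1.92 Ω
  Z2: Z = jωL = j·7163·0.02 = 0 + j143.3 Ω
  Z3: Z = 1/(jωC) = -j/(ω·C) = 0 - j29.7 Ω
  Z4: Z = R = 1130 Ω
  Z5: Z = jωL = j·7163·0.05 = 0 + j358.1 Ω
Step 3 — Bridge requires nodal analysis (the Z5 bridge couples midpoints C and D, so the two paths cannot be reduced to a simple series/parallel combination). Setting node B to ground and injecting 1 A at node A, the 3-node admittance system at A, C, D solves to V_A = Z_AB = 17.47 + j139.6 Ω = 140.7∠82.9° Ω.
Step 4 — Source phasor: V = 120∠-60.0° V = 60 - j103.9 V.
Step 5 — Current: I = V / Z = -0.6798 - j0.5147 A = 0.8527∠-142.9° A.
Step 6 — Complex power: S = V·I* = 12.7 + j101.5 VA.
Step 7 — Real power: P = Re(S) = 12.7 W.
Step 8 — Reactive power: Q = Im(S) = 101.5 VAR.
Step 9 — Apparent power: |S| = 102.3 VA.
Step 10 — Power factor: PF = P/|S| = 0.1241 (lagging).

(a) P = 12.7 W  (b) Q = 101.5 VAR  (c) S = 102.3 VA  (d) PF = 0.1241 (lagging)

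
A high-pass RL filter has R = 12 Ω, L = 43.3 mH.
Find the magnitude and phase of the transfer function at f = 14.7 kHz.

Step 1 — Angular frequency: ω = 2π·1.47e+04 = 9.236e+04 rad/s.
Step 2 — Transfer function: H(jω) = jωL/(R + jωL).
Step 3 — Numerator jωL = j·3999; denominator R + jωL = 12 + j3999.
Step 4 — H = 1 + j0.003.
Step 5 — Magnitude: |H| = 1 (-0.0 dB); phase: φ = 0.2°.

|H| = 1 (-0.0 dB), φ = 0.2°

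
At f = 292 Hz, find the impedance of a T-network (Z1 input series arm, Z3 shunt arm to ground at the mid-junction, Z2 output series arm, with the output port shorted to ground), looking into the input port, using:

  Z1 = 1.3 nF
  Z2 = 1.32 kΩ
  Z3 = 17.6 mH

Step 1 — Angular frequency: ω = 2π·f = 2π·292 = 1835 rad/s.
Step 2 — Component impedances:
  Z1: Z = 1/(jωC) = -j/(ω·C) = 0 - j4.193e+05 Ω
  Z2: Z = R = 1320 Ω
  Z3: Z = jωL = j·1835·0.0176 = 0 + j32.29 Ω
Step 3 — With the output port shorted to ground, the output series arm Z2 runs from the junction to ground; the shunt arm Z3 also runs from the junction to ground. They appear in parallel: Z3 || Z2 = 0.7894 + j32.27 Ω.
Step 4 — Series with input arm Z1: Z_in = Z1 + (Z3 || Z2) = 0.7894 - j4.192e+05 Ω = 4.192e+05∠-90.0° Ω.

Z = 0.7894 - j4.192e+05 Ω = 4.192e+05∠-90.0° Ω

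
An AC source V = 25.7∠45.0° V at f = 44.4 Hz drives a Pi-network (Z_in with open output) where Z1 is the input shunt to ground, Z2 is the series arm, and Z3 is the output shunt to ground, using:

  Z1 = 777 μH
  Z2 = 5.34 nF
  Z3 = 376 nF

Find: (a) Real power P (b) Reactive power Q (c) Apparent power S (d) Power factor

Step 1 — Angular frequency: ω = 2π·f = 2π·44.4 = 279 rad/s.
Step 2 — Component impedances:
  Z1: Z = jωL = j·279·0.000777 = 0 + j0.2168 Ω
  Z2: Z = 1/(jωC) = -j/(ω·C) = 0 - j6.713e+05 Ω
  Z3: Z = 1/(jωC) = -j/(ω·C) = 0 - j9533 Ω
Step 3 — With open output, the series arm Z2 and the output shunt Z3 appear in series to ground: Z2 + Z3 = 0 - j6.808e+05 Ω.
Step 4 — Parallel with input shunt Z1: Z_in = Z1 || (Z2 + Z3) = 0 + j0.2168 Ω = 0.2168∠90.0° Ω.
Step 5 — Source phasor: V = 25.7∠45.0° V = 18.17 + j18.17 V.
Step 6 — Current: I = V / Z = 83.84 - j83.84 A = 118.6∠-45.0° A.
Step 7 — Complex power: S = V·I* = 0 + j3047 VA.
Step 8 — Real power: P = Re(S) = 0 W.
Step 9 — Reactive power: Q = Im(S) = 3047 VAR.
Step 10 — Apparent power: |S| = 3047 VA.
Step 11 — Power factor: PF = P/|S| = 0 (lagging).

(a) P = 0 W  (b) Q = 3047 VAR  (c) S = 3047 VA  (d) PF = 0 (lagging)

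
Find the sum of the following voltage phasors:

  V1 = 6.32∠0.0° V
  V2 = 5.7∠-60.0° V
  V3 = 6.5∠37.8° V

Step 1 — Convert each phasor to rectangular form:
  V1 = 6.32·(cos(0.0°) + j·sin(0.0°)) = 6.32 V
  V2 = 5.7·(cos(-60.0°) + j·sin(-60.0°)) = 2.85 - j4.936 V
  V3 = 6.5·(cos(37.8°) + j·sin(37.8°)) = 5.136 + j3.984 V
Step 2 — Sum components: V_total = 14.31 - j0.9524 V.
Step 3 — Convert to polar: |V_total| = 14.34 V, ∠V_total = -3.8°.

V_total = 14.34∠-3.8° V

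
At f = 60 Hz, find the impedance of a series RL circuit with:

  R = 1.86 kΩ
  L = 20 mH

Step 1 — Angular frequency: ω = 2π·f = 2π·60 = 377 rad/s.
Step 2 — Component impedances:
  R: Z = R = 1860 Ω
  L: Z = jωL = j·377·0.02 = 0 + j7.54 Ω
Step 3 — Series combination: Z_total = R + L = 1860 + j7.54 Ω = 1860∠0.2° Ω.

Z = 1860 + j7.54 Ω = 1860∠0.2° Ω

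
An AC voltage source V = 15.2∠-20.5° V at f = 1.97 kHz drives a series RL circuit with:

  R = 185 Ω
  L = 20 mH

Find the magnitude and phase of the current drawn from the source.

Step 1 — Angular frequency: ω = 2π·f = 2π·1970 = 1.238e+04 rad/s.
Step 2 — Component impedances:
  R: Z = R = 185 Ω
  L: Z = jωL = j·1.238e+04·0.02 = 0 + j247.6 Ω
Step 3 — Series combination: Z_total = R + L = 185 + j247.6 Ω = 309∠53.2° Ω.
Step 4 — Source phasor: V = 15.2∠-20.5° V = 14.24 - j5.323 V.
Step 5 — Ohm's law: I = V / Z_total = (14.24 - j5.323) / (185 + j247.6) = 0.01378 - j0.04721 A.
Step 6 — Convert to polar: |I| = 0.04918 A, ∠I = -73.7°.

I = 0.04918∠-73.7° A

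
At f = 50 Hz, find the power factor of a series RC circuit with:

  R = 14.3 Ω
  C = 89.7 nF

Step 1 — Angular frequency: ω = 2π·f = 2π·50 = 314.2 rad/s.
Step 2 — Component impedances:
  R: Z = R = 14.3 Ω
  C: Z = 1/(jωC) = -j/(ω·C) = 0 - j3.549e+04 Ω
Step 3 — Series combination: Z_total = R + C = 14.3 - j3.549e+04 Ω = 3.549e+04∠-90.0° Ω.
Step 4 — Power factor: PF = cos(φ) = Re(Z)/|Z| = 14.3/35486 = 0.000403.
Step 5 — Type: Im(Z) = -3.549e+04 ⇒ leading (phase φ = -90.0°).

PF = 0.000403 (leading, φ = -90.0°)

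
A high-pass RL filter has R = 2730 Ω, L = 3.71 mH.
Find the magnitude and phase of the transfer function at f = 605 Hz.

Step 1 — Angular frequency: ω = 2π·605 = 3801 rad/s.
Step 2 — Transfer function: H(jω) = jωL/(R + jωL).
Step 3 — Numerator jωL = j·14.1; denominator R + jωL = 2730 + j14.1.
Step 4 — H = 2.669e-05 + j0.005166.
Step 5 — Magnitude: |H| = 0.005166 (-45.7 dB); phase: φ = 89.7°.

|H| = 0.005166 (-45.7 dB), φ = 89.7°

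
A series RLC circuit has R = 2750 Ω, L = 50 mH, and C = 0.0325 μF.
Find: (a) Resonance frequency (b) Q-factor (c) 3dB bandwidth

Step 1 — Resonance: ω₀ = 1/√(LC) = 1/√(0.05·3.25e-08) = 2.481e+04 rad/s.
Step 2 — f₀ = ω₀/(2π) = 3948 Hz.
Step 3 — Series Q: Q = ω₀L/R = 2.481e+04·0.05/2750 = 0.451.
Step 4 — Bandwidth: Δω = ω₀/Q = 5.5e+04 rad/s; BW = Δω/(2π) = 8754 Hz.

(a) f₀ = 3948 Hz  (b) Q = 0.451  (c) BW = 8754 Hz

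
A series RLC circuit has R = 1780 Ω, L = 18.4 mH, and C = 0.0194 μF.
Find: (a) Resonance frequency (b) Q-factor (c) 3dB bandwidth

Step 1 — Resonance: ω₀ = 1/√(LC) = 1/√(0.0184·1.94e-08) = 5.293e+04 rad/s.
Step 2 — f₀ = ω₀/(2π) = 8424 Hz.
Step 3 — Series Q: Q = ω₀L/R = 5.293e+04·0.0184/1780 = 0.5471.
Step 4 — Bandwidth: Δω = ω₀/Q = 9.674e+04 rad/s; BW = Δω/(2π) = 1.54e+04 Hz.

(a) f₀ = 8424 Hz  (b) Q = 0.5471  (c) BW = 1.54e+04 Hz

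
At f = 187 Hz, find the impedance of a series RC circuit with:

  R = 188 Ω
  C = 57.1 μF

Step 1 — Angular frequency: ω = 2π·f = 2π·187 = 1175 rad/s.
Step 2 — Component impedances:
  R: Z = R = 188 Ω
  C: Z = 1/(jωC) = -j/(ω·C) = 0 - j14.91 Ω
Step 3 — Series combination: Z_total = R + C = 188 - j14.91 Ω = 188.6∠-4.5° Ω.

Z = 188 - j14.91 Ω = 188.6∠-4.5° Ω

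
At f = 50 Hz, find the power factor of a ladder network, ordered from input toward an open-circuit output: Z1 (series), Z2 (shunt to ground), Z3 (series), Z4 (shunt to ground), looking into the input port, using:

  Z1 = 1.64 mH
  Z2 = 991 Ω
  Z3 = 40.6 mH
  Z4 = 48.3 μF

Step 1 — Angular frequency: ω = 2π·f = 2π·50 = 314.2 rad/s.
Step 2 — Component impedances:
  Z1: Z = jωL = j·314.2·0.00164 = 0 + j0.5152 Ω
  Z2: Z = R = 991 Ω
  Z3: Z = jωL = j·314.2·0.0406 = 0 + j12.75 Ω
  Z4: Z = 1/(jωC) = -j/(ω·C) = 0 - j65.9 Ω
Step 3 — Ladder network (open output): work backward from the far end, alternating series and parallel combinations. Z_in = 2.842 - j52.48 Ω = 52.56∠-86.9° Ω.
Step 4 — Power factor: PF = cos(φ) = Re(Z)/|Z| = 2.8422/52.557 = 0.05408.
Step 5 — Type: Im(Z) = -52.48 ⇒ leading (phase φ = -86.9°).

PF = 0.05408 (leading, φ = -86.9°)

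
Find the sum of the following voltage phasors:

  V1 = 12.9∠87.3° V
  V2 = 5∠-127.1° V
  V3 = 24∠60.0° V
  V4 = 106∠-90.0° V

Step 1 — Convert each phasor to rectangular form:
  V1 = 12.9·(cos(87.3°) + j·sin(87.3°)) = 0.6077 + j12.89 V
  V2 = 5·(cos(-127.1°) + j·sin(-127.1°)) = -3.016 - j3.988 V
  V3 = 24·(cos(60.0°) + j·sin(60.0°)) = 12 + j20.78 V
  V4 = 106·(cos(-90.0°) + j·sin(-90.0°)) = 0 - j106 V
Step 2 — Sum components: V_total = 9.592 - j76.32 V.
Step 3 — Convert to polar: |V_total| = 76.92 V, ∠V_total = -82.8°.

V_total = 76.92∠-82.8° V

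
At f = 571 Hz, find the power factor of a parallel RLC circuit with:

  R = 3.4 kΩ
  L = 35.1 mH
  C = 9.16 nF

Step 1 — Angular frequency: ω = 2π·f = 2π·571 = 3588 rad/s.
Step 2 — Component impedances:
  R: Z = R = 3400 Ω
  L: Z = jωL = j·3588·0.0351 = 0 + j125.9 Ω
  C: Z = 1/(jωC) = -j/(ω·C) = 0 - j3.043e+04 Ω
Step 3 — Parallel combination: 1/Z_total = 1/R + 1/L + 1/C; Z_total = 4.696 + j126.3 Ω = 126.4∠87.9° Ω.
Step 4 — Power factor: PF = cos(φ) = Re(Z)/|Z| = 4.6964/126.36 = 0.03717.
Step 5 — Type: Im(Z) = 126.3 ⇒ lagging (phase φ = 87.9°).

PF = 0.03717 (lagging, φ = 87.9°)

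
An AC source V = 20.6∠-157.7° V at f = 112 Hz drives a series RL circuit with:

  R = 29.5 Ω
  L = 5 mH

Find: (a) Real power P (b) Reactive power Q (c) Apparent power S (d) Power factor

Step 1 — Angular frequency: ω = 2π·f = 2π·112 = 703.7 rad/s.
Step 2 — Component impedances:
  R: Z = R = 29.5 Ω
  L: Z = jωL = j·703.7·0.005 = 0 + j3.519 Ω
Step 3 — Series combination: Z_total = R + L = 29.5 + j3.519 Ω = 29.71∠6.8° Ω.
Step 4 — Source phasor: V = 20.6∠-157.7° V = -19.06 - j7.817 V.
Step 5 — Current: I = V / Z = -0.6682 - j0.1853 A = 0.6934∠-164.5° A.
Step 6 — Complex power: S = V·I* = 14.18 + j1.692 VA.
Step 7 — Real power: P = Re(S) = 14.18 W.
Step 8 — Reactive power: Q = Im(S) = 1.692 VAR.
Step 9 — Apparent power: |S| = 14.28 VA.
Step 10 — Power factor: PF = P/|S| = 0.993 (lagging).

(a) P = 14.18 W  (b) Q = 1.692 VAR  (c) S = 14.28 VA  (d) PF = 0.993 (lagging)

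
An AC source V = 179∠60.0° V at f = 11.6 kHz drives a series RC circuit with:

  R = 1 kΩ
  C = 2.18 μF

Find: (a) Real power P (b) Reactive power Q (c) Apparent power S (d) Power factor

Step 1 — Angular frequency: ω = 2π·f = 2π·1.16e+04 = 7.288e+04 rad/s.
Step 2 — Component impedances:
  R: Z = R = 1000 Ω
  C: Z = 1/(jωC) = -j/(ω·C) = 0 - j6.294 Ω
Step 3 — Series combination: Z_total = R + C = 1000 - j6.294 Ω = 1000∠-0.4° Ω.
Step 4 — Source phasor: V = 179∠60.0° V = 89.5 + j155 V.
Step 5 — Current: I = V / Z = 0.08852 + j0.1556 A = 0.179∠60.4° A.
Step 6 — Complex power: S = V·I* = 32.04 - j0.2016 VA.
Step 7 — Real power: P = Re(S) = 32.04 W.
Step 8 — Reactive power: Q = Im(S) = -0.2016 VAR.
Step 9 — Apparent power: |S| = 32.04 VA.
Step 10 — Power factor: PF = P/|S| = 1 (leading).

(a) P = 32.04 W  (b) Q = -0.2016 VAR  (c) S = 32.04 VA  (d) PF = 1 (leading)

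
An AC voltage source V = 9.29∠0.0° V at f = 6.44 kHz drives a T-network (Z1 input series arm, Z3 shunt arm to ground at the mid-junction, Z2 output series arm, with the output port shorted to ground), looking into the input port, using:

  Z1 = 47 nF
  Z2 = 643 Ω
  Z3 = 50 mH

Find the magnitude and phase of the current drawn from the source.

Step 1 — Angular frequency: ω = 2π·f = 2π·6440 = 4.046e+04 rad/s.
Step 2 — Component impedances:
  Z1: Z = 1/(jωC) = -j/(ω·C) = 0 - j525.8 Ω
  Z2: Z = R = 643 Ω
  Z3: Z = jωL = j·4.046e+04·0.05 = 0 + j2023 Ω
Step 3 — With the output port shorted to ground, the output series arm Z2 runs from the junction to ground; the shunt arm Z3 also runs from the junction to ground. They appear in parallel: Z3 || Z2 = 584 + j185.6 Ω.
Step 4 — Series with input arm Z1: Z_in = Z1 + (Z3 || Z2) = 584 - j340.2 Ω = 675.9∠-30.2° Ω.
Step 5 — Source phasor: V = 9.29∠0.0° V = 9.29 V.
Step 6 — Ohm's law: I = V / Z_total = (9.29) / (584 - j340.2) = 0.01188 + j0.006919 A.
Step 7 — Convert to polar: |I| = 0.01375 A, ∠I = 30.2°.

I = 0.01375∠30.2° A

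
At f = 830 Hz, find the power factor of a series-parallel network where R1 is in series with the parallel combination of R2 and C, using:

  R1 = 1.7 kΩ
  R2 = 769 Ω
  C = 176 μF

Step 1 — Angular frequency: ω = 2π·f = 2π·830 = 5215 rad/s.
Step 2 — Component impedances:
  R1: Z = R = 1700 Ω
  R2: Z = R = 769 Ω
  C: Z = 1/(jωC) = -j/(ω·C) = 0 - j1.09 Ω
Step 3 — Parallel branch: R2 || C = 1/(1/R2 + 1/C) = 0.001544 - j1.09 Ω.
Step 4 — Series with R1: Z_total = R1 + (R2 || C) = 1700 - j1.09 Ω = 1700∠-0.0° Ω.
Step 5 — Power factor: PF = cos(φ) = Re(Z)/|Z| = 1700/1700 = 1.
Step 6 — Type: Im(Z) = -1.09 ⇒ leading (phase φ = -0.0°).

PF = 1 (leading, φ = -0.0°)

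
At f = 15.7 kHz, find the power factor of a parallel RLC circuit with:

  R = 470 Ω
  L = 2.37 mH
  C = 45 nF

Step 1 — Angular frequency: ω = 2π·f = 2π·1.57e+04 = 9.865e+04 rad/s.
Step 2 — Component impedances:
  R: Z = R = 470 Ω
  L: Z = jωL = j·9.865e+04·0.00237 = 0 + j233.8 Ω
  C: Z = 1/(jωC) = -j/(ω·C) = 0 - j225.3 Ω
Step 3 — Parallel combination: 1/Z_total = 1/R + 1/L + 1/C; Z_total = 467.3 - j35.52 Ω = 468.6∠-4.3° Ω.
Step 4 — Power factor: PF = cos(φ) = Re(Z)/|Z| = 467.3/468.65 = 0.9971.
Step 5 — Type: Im(Z) = -35.52 ⇒ leading (phase φ = -4.3°).

PF = 0.9971 (leading, φ = -4.3°)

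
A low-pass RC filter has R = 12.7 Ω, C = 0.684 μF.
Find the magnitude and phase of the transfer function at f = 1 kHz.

Step 1 — Angular frequency: ω = 2π·1000 = 6283 rad/s.
Step 2 — Transfer function: H(jω) = 1/(1 + jωRC).
Step 3 — Denominator: 1 + jωRC = 1 + j·6283·12.7·6.84e-07 = 1 + j0.05458.
Step 4 — H = 0.997 - j0.05442.
Step 5 — Magnitude: |H| = 0.9985 (-0.0 dB); phase: φ = -3.1°.

|H| = 0.9985 (-0.0 dB), φ = -3.1°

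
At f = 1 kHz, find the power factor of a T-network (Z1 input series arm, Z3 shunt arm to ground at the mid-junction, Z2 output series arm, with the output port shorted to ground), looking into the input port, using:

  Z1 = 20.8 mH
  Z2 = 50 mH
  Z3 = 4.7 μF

Step 1 — Angular frequency: ω = 2π·f = 2π·1000 = 6283 rad/s.
Step 2 — Component impedances:
  Z1: Z = jωL = j·6283·0.0208 = 0 + j130.7 Ω
  Z2: Z = jωL = j·6283·0.05 = 0 + j314.2 Ω
  Z3: Z = 1/(jωC) = -j/(ω·C) = 0 - j33.86 Ω
Step 3 — With the output port shorted to ground, the output series arm Z2 runs from the junction to ground; the shunt arm Z3 also runs from the junction to ground. They appear in parallel: Z3 || Z2 = 0 - j37.95 Ω.
Step 4 — Series with input arm Z1: Z_in = Z1 + (Z3 || Z2) = 0 + j92.74 Ω = 92.74∠90.0° Ω.
Step 5 — Power factor: PF = cos(φ) = Re(Z)/|Z| = 0/92.74 = 0.
Step 6 — Type: Im(Z) = 92.74 ⇒ lagging (phase φ = 90.0°).

PF = 0 (lagging, φ = 90.0°)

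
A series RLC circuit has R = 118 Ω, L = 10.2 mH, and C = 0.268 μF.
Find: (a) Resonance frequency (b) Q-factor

Step 1 — Resonance condition Im(Z)=0 gives ω₀ = 1/√(LC).
Step 2 — ω₀ = 1/√(0.0102·2.68e-07) = 1.913e+04 rad/s.
Step 3 — f₀ = ω₀/(2π) = 3044 Hz.
Step 4 — Series Q: Q = ω₀L/R = 1.913e+04·0.0102/118 = 1.653.

(a) f₀ = 3044 Hz  (b) Q = 1.653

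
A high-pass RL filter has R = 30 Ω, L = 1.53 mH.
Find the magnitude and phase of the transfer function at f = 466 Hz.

Step 1 — Angular frequency: ω = 2π·466 = 2928 rad/s.
Step 2 — Transfer function: H(jω) = jωL/(R + jωL).
Step 3 — Numerator jωL = j·4.48; denominator R + jωL = 30 + j4.48.
Step 4 — H = 0.02181 + j0.1461.
Step 5 — Magnitude: |H| = 0.1477 (-16.6 dB); phase: φ = 81.5°.

|H| = 0.1477 (-16.6 dB), φ = 81.5°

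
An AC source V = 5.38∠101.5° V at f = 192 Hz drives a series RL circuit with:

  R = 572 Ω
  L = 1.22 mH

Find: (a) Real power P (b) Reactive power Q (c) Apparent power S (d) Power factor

Step 1 — Angular frequency: ω = 2π·f = 2π·192 = 1206 rad/s.
Step 2 — Component impedances:
  R: Z = R = 572 Ω
  L: Z = jωL = j·1206·0.00122 = 0 + j1.472 Ω
Step 3 — Series combination: Z_total = R + L = 572 + j1.472 Ω = 572∠0.1° Ω.
Step 4 — Source phasor: V = 5.38∠101.5° V = -1.073 + j5.272 V.
Step 5 — Current: I = V / Z = -0.001851 + j0.009222 A = 0.009406∠101.4° A.
Step 6 — Complex power: S = V·I* = 0.0506 + j0.0001302 VA.
Step 7 — Real power: P = Re(S) = 0.0506 W.
Step 8 — Reactive power: Q = Im(S) = 0.0001302 VAR.
Step 9 — Apparent power: |S| = 0.0506 VA.
Step 10 — Power factor: PF = P/|S| = 1 (lagging).

(a) P = 0.0506 W  (b) Q = 0.0001302 VAR  (c) S = 0.0506 VA  (d) PF = 1 (lagging)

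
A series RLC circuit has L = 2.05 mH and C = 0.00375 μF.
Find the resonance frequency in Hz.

Step 1 — Resonance condition Im(Z)=0 gives ω₀ = 1/√(LC).
Step 2 — ω₀ = 1/√(0.00205·3.75e-09) = 3.607e+05 rad/s.
Step 3 — f₀ = ω₀/(2π) = 5.74e+04 Hz.

f₀ = 5.74e+04 Hz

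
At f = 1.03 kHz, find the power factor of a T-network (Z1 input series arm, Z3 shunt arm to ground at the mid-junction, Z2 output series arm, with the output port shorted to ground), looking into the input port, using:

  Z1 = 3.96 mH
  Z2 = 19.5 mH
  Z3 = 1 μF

Step 1 — Angular frequency: ω = 2π·f = 2π·1030 = 6472 rad/s.
Step 2 — Component impedances:
  Z1: Z = jωL = j·6472·0.00396 = 0 + j25.63 Ω
  Z2: Z = jωL = j·6472·0.0195 = 0 + j126.2 Ω
  Z3: Z = 1/(jωC) = -j/(ω·C) = 0 - j154.5 Ω
Step 3 — With the output port shorted to ground, the output series arm Z2 runs from the junction to ground; the shunt arm Z3 also runs from the junction to ground. They appear in parallel: Z3 || Z2 = 0 + j688.5 Ω.
Step 4 — Series with input arm Z1: Z_in = Z1 + (Z3 || Z2) = 0 + j714.1 Ω = 714.1∠90.0° Ω.
Step 5 — Power factor: PF = cos(φ) = Re(Z)/|Z| = 0/714.1 = 0.
Step 6 — Type: Im(Z) = 714.1 ⇒ lagging (phase φ = 90.0°).

PF = 0 (lagging, φ = 90.0°)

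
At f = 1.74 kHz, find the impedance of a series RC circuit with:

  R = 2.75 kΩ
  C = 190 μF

Step 1 — Angular frequency: ω = 2π·f = 2π·1740 = 1.093e+04 rad/s.
Step 2 — Component impedances:
  R: Z = R = 2750 Ω
  C: Z = 1/(jωC) = -j/(ω·C) = 0 - j0.4814 Ω
Step 3 — Series combination: Z_total = R + C = 2750 - j0.4814 Ω = 2750∠-0.0° Ω.

Z = 2750 - j0.4814 Ω = 2750∠-0.0° Ω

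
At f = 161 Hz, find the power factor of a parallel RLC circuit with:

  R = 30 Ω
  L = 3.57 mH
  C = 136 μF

Step 1 — Angular frequency: ω = 2π·f = 2π·161 = 1012 rad/s.
Step 2 — Component impedances:
  R: Z = R = 30 Ω
  L: Z = jωL = j·1012·0.00357 = 0 + j3.611 Ω
  C: Z = 1/(jωC) = -j/(ω·C) = 0 - j7.269 Ω
Step 3 — Parallel combination: 1/Z_total = 1/R + 1/L + 1/C; Z_total = 1.624 + j6.789 Ω = 6.98∠76.5° Ω.
Step 4 — Power factor: PF = cos(φ) = Re(Z)/|Z| = 1.624/6.98 = 0.2327.
Step 5 — Type: Im(Z) = 6.789 ⇒ lagging (phase φ = 76.5°).

PF = 0.2327 (lagging, φ = 76.5°)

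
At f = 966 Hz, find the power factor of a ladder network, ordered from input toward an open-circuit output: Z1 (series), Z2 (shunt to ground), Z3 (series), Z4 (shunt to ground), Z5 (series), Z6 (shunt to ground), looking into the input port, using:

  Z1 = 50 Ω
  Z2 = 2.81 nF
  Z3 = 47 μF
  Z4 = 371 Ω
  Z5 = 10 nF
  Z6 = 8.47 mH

Step 1 — Angular frequency: ω = 2π·f = 2π·966 = 6070 rad/s.
Step 2 — Component impedances:
  Z1: Z = R = 50 Ω
  Z2: Z = 1/(jωC) = -j/(ω·C) = 0 - j5.863e+04 Ω
  Z3: Z = 1/(jωC) = -j/(ω·C) = 0 - j3.505 Ω
  Z4: Z = R = 371 Ω
  Z5: Z = 1/(jωC) = -j/(ω·C) = 0 - j1.648e+04 Ω
  Z6: Z = jωL = j·6070·0.00847 = 0 + j51.41 Ω
Step 3 — Ladder network (open output): work backward from the far end, alternating series and parallel combinations. Z_in = 420.6 - j14.22 Ω = 420.9∠-1.9° Ω.
Step 4 — Power factor: PF = cos(φ) = Re(Z)/|Z| = 420.65/420.89 = 0.9994.
Step 5 — Type: Im(Z) = -14.22 ⇒ leading (phase φ = -1.9°).

PF = 0.9994 (leading, φ = -1.9°)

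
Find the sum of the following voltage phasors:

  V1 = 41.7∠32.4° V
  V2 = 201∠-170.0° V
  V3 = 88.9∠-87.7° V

Step 1 — Convert each phasor to rectangular form:
  V1 = 41.7·(cos(32.4°) + j·sin(32.4°)) = 35.21 + j22.34 V
  V2 = 201·(cos(-170.0°) + j·sin(-170.0°)) = -197.9 - j34.9 V
  V3 = 88.9·(cos(-87.7°) + j·sin(-87.7°)) = 3.568 - j88.83 V
Step 2 — Sum components: V_total = -159.2 - j101.4 V.
Step 3 — Convert to polar: |V_total| = 188.7 V, ∠V_total = -147.5°.

V_total = 188.7∠-147.5° V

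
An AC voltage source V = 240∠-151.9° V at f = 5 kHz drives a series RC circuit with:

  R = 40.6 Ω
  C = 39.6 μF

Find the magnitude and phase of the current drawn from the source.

Step 1 — Angular frequency: ω = 2π·f = 2π·5000 = 3.142e+04 rad/s.
Step 2 — Component impedances:
  R: Z = R = 40.6 Ω
  C: Z = 1/(jωC) = -j/(ω·C) = 0 - j0.8038 Ω
Step 3 — Series combination: Z_total = R + C = 40.6 - j0.8038 Ω = 40.61∠-1.1° Ω.
Step 4 — Source phasor: V = 240∠-151.9° V = -211.7 - j113 V.
Step 5 — Ohm's law: I = V / Z_total = (-211.7 - j113) / (40.6 - j0.8038) = -5.157 - j2.886 A.
Step 6 — Convert to polar: |I| = 5.91 A, ∠I = -150.8°.

I = 5.91∠-150.8° A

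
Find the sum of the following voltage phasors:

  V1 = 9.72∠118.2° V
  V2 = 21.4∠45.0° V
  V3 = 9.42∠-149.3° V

Step 1 — Convert each phasor to rectangular form:
  V1 = 9.72·(cos(118.2°) + j·sin(118.2°)) = -4.593 + j8.566 V
  V2 = 21.4·(cos(45.0°) + j·sin(45.0°)) = 15.13 + j15.13 V
  V3 = 9.42·(cos(-149.3°) + j·sin(-149.3°)) = -8.1 - j4.809 V
Step 2 — Sum components: V_total = 2.439 + j18.89 V.
Step 3 — Convert to polar: |V_total| = 19.05 V, ∠V_total = 82.6°.

V_total = 19.05∠82.6° V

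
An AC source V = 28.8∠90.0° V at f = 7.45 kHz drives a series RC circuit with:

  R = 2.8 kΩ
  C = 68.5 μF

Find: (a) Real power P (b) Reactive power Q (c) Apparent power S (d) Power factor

Step 1 — Angular frequency: ω = 2π·f = 2π·7450 = 4.681e+04 rad/s.
Step 2 — Component impedances:
  R: Z = R = 2800 Ω
  C: Z = 1/(jωC) = -j/(ω·C) = 0 - j0.3119 Ω
Step 3 — Series combination: Z_total = R + C = 2800 - j0.3119 Ω = 2800∠-0.0° Ω.
Step 4 — Source phasor: V = 28.8∠90.0° V = 0 + j28.8 V.
Step 5 — Current: I = V / Z = -1.146e-06 + j0.01029 A = 0.01029∠90.0° A.
Step 6 — Complex power: S = V·I* = 0.2962 - j3.299e-05 VA.
Step 7 — Real power: P = Re(S) = 0.2962 W.
Step 8 — Reactive power: Q = Im(S) = -3.299e-05 VAR.
Step 9 — Apparent power: |S| = 0.2962 VA.
Step 10 — Power factor: PF = P/|S| = 1 (leading).

(a) P = 0.2962 W  (b) Q = -3.299e-05 VAR  (c) S = 0.2962 VA  (d) PF = 1 (leading)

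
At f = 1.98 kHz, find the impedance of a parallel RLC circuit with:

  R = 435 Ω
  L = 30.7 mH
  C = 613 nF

Step 1 — Angular frequency: ω = 2π·f = 2π·1980 = 1.244e+04 rad/s.
Step 2 — Component impedances:
  R: Z = R = 435 Ω
  L: Z = jωL = j·1.244e+04·0.0307 = 0 + j381.9 Ω
  C: Z = 1/(jωC) = -j/(ω·C) = 0 - j131.1 Ω
Step 3 — Parallel combination: 1/Z_total = 1/R + 1/L + 1/C; Z_total = 75.71 - j164.9 Ω = 181.5∠-65.3° Ω.

Z = 75.71 - j164.9 Ω = 181.5∠-65.3° Ω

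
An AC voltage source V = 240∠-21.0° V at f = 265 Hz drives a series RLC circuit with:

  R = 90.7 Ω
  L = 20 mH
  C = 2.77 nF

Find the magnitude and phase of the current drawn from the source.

Step 1 — Angular frequency: ω = 2π·f = 2π·265 = 1665 rad/s.
Step 2 — Component impedances:
  R: Z = R = 90.7 Ω
  L: Z = jωL = j·1665·0.02 = 0 + j33.3 Ω
  C: Z = 1/(jωC) = -j/(ω·C) = 0 - j2.168e+05 Ω
Step 3 — Series combination: Z_total = R + L + C = 90.7 - j2.168e+05 Ω = 2.168e+05∠-90.0° Ω.
Step 4 — Source phasor: V = 240∠-21.0° V = 224.1 - j86.01 V.
Step 5 — Ohm's law: I = V / Z_total = (224.1 - j86.01) / (90.7 - j2.168e+05) = 0.0003972 + j0.001033 A.
Step 6 — Convert to polar: |I| = 0.001107 A, ∠I = 69.0°.

I = 0.001107∠69.0° A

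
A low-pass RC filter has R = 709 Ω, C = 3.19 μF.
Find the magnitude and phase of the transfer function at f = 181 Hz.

Step 1 — Angular frequency: ω = 2π·181 = 1137 rad/s.
Step 2 — Transfer function: H(jω) = 1/(1 + jωRC).
Step 3 — Denominator: 1 + jωRC = 1 + j·1137·709·3.19e-06 = 1 + j2.572.
Step 4 — H = 0.1313 - j0.3377.
Step 5 — Magnitude: |H| = 0.3624 (-8.8 dB); phase: φ = -68.8°.

|H| = 0.3624 (-8.8 dB), φ = -68.8°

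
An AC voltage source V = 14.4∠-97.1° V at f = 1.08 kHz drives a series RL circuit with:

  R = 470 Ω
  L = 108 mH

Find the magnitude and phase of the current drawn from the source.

Step 1 — Angular frequency: ω = 2π·f = 2π·1080 = 6786 rad/s.
Step 2 — Component impedances:
  R: Z = R = 470 Ω
  L: Z = jωL = j·6786·0.108 = 0 + j732.9 Ω
Step 3 — Series combination: Z_total = R + L = 470 + j732.9 Ω = 870.6∠57.3° Ω.
Step 4 — Source phasor: V = 14.4∠-97.1° V = -1.78 - j14.29 V.
Step 5 — Ohm's law: I = V / Z_total = (-1.78 - j14.29) / (470 + j732.9) = -0.01492 - j0.007139 A.
Step 6 — Convert to polar: |I| = 0.01654 A, ∠I = -154.4°.

I = 0.01654∠-154.4° A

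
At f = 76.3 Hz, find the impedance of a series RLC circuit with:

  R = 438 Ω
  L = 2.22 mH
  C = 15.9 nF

Step 1 — Angular frequency: ω = 2π·f = 2π·76.3 = 479.4 rad/s.
Step 2 — Component impedances:
  R: Z = R = 438 Ω
  L: Z = jωL = j·479.4·0.00222 = 0 + j1.064 Ω
  C: Z = 1/(jωC) = -j/(ω·C) = 0 - j1.312e+05 Ω
Step 3 — Series combination: Z_total = R + L + C = 438 - j1.312e+05 Ω = 1.312e+05∠-89.8° Ω.

Z = 438 - j1.312e+05 Ω = 1.312e+05∠-89.8° Ω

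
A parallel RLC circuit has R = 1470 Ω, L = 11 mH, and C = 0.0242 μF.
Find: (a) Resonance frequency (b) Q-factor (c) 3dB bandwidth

Step 1 — Resonance: ω₀ = 1/√(LC) = 1/√(0.011·2.42e-08) = 6.129e+04 rad/s.
Step 2 — f₀ = ω₀/(2π) = 9755 Hz.
Step 3 — Parallel Q: Q = R/(ω₀L) = 1470/(6.129e+04·0.011) = 2.18.
Step 4 — Bandwidth: Δω = ω₀/Q = 2.811e+04 rad/s; BW = Δω/(2π) = 4474 Hz.

(a) f₀ = 9755 Hz  (b) Q = 2.18  (c) BW = 4474 Hz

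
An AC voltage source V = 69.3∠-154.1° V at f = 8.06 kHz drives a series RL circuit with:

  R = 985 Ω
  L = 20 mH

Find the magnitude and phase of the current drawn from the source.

Step 1 — Angular frequency: ω = 2π·f = 2π·8060 = 5.064e+04 rad/s.
Step 2 — Component impedances:
  R: Z = R = 985 Ω
  L: Z = jωL = j·5.064e+04·0.02 = 0 + j1013 Ω
Step 3 — Series combination: Z_total = R + L = 985 + j1013 Ω = 1413∠45.8° Ω.
Step 4 — Source phasor: V = 69.3∠-154.1° V = -62.34 - j30.27 V.
Step 5 — Ohm's law: I = V / Z_total = (-62.34 - j30.27) / (985 + j1013) = -0.04612 + j0.01669 A.
Step 6 — Convert to polar: |I| = 0.04905 A, ∠I = 160.1°.

I = 0.04905∠160.1° A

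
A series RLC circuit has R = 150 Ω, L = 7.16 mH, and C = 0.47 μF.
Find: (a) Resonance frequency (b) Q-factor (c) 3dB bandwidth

Step 1 — Resonance: ω₀ = 1/√(LC) = 1/√(0.00716·4.7e-07) = 1.724e+04 rad/s.
Step 2 — f₀ = ω₀/(2π) = 2744 Hz.
Step 3 — Series Q: Q = ω₀L/R = 1.724e+04·0.00716/150 = 0.8228.
Step 4 — Bandwidth: Δω = ω₀/Q = 2.095e+04 rad/s; BW = Δω/(2π) = 3334 Hz.

(a) f₀ = 2744 Hz  (b) Q = 0.8228  (c) BW = 3334 Hz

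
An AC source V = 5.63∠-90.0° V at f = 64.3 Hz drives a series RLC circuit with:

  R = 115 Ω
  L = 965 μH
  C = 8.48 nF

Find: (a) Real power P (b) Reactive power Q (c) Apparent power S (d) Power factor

Step 1 — Angular frequency: ω = 2π·f = 2π·64.3 = 404 rad/s.
Step 2 — Component impedances:
  R: Z = R = 115 Ω
  L: Z = jωL = j·404·0.000965 = 0 + j0.3899 Ω
  C: Z = 1/(jωC) = -j/(ω·C) = 0 - j2.919e+05 Ω
Step 3 — Series combination: Z_total = R + L + C = 115 - j2.919e+05 Ω = 2.919e+05∠-90.0° Ω.
Step 4 — Source phasor: V = 5.63∠-90.0° V = 0 - j5.63 V.
Step 5 — Current: I = V / Z = 1.929e-05 - j7.599e-09 A = 1.929e-05∠-0.0° A.
Step 6 — Complex power: S = V·I* = 4.278e-08 - j0.0001086 VA.
Step 7 — Real power: P = Re(S) = 4.278e-08 W.
Step 8 — Reactive power: Q = Im(S) = -0.0001086 VAR.
Step 9 — Apparent power: |S| = 0.0001086 VA.
Step 10 — Power factor: PF = P/|S| = 0.000394 (leading).

(a) P = 4.278e-08 W  (b) Q = -0.0001086 VAR  (c) S = 0.0001086 VA  (d) PF = 0.000394 (leading)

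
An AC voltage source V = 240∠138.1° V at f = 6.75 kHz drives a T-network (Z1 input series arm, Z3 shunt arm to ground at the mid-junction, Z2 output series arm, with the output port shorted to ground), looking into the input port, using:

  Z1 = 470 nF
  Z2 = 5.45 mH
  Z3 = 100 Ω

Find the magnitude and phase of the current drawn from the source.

Step 1 — Angular frequency: ω = 2π·f = 2π·6750 = 4.241e+04 rad/s.
Step 2 — Component impedances:
  Z1: Z = 1/(jωC) = -j/(ω·C) = 0 - j50.17 Ω
  Z2: Z = jωL = j·4.241e+04·0.00545 = 0 + j231.1 Ω
  Z3: Z = R = 100 Ω
Step 3 — With the output port shorted to ground, the output series arm Z2 runs from the junction to ground; the shunt arm Z3 also runs from the junction to ground. They appear in parallel: Z3 || Z2 = 84.23 + j36.44 Ω.
Step 4 — Series with input arm Z1: Z_in = Z1 + (Z3 || Z2) = 84.23 - j13.72 Ω = 85.34∠-9.3° Ω.
Step 5 — Source phasor: V = 240∠138.1° V = -178.6 + j160.3 V.
Step 6 — Ohm's law: I = V / Z_total = (-178.6 + j160.3) / (84.23 - j13.72) = -2.368 + j1.517 A.
Step 7 — Convert to polar: |I| = 2.812 A, ∠I = 147.4°.

I = 2.812∠147.4° A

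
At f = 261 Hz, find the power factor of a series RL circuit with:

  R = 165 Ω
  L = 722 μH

Step 1 — Angular frequency: ω = 2π·f = 2π·261 = 1640 rad/s.
Step 2 — Component impedances:
  R: Z = R = 165 Ω
  L: Z = jωL = j·1640·0.000722 = 0 + j1.184 Ω
Step 3 — Series combination: Z_total = R + L = 165 + j1.184 Ω = 165∠0.4° Ω.
Step 4 — Power factor: PF = cos(φ) = Re(Z)/|Z| = 165/165 = 1.
Step 5 — Type: Im(Z) = 1.184 ⇒ lagging (phase φ = 0.4°).

PF = 1 (lagging, φ = 0.4°)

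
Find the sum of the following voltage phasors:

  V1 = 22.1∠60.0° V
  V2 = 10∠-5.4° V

Step 1 — Convert each phasor to rectangular form:
  V1 = 22.1·(cos(60.0°) + j·sin(60.0°)) = 11.05 + j19.14 V
  V2 = 10·(cos(-5.4°) + j·sin(-5.4°)) = 9.956 - j0.9411 V
Step 2 — Sum components: V_total = 21.01 + j18.2 V.
Step 3 — Convert to polar: |V_total| = 27.79 V, ∠V_total = 40.9°.

V_total = 27.79∠40.9° V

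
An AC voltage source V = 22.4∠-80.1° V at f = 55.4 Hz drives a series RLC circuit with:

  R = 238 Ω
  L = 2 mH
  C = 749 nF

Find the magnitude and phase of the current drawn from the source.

Step 1 — Angular frequency: ω = 2π·f = 2π·55.4 = 348.1 rad/s.
Step 2 — Component impedances:
  R: Z = R = 238 Ω
  L: Z = jωL = j·348.1·0.002 = 0 + j0.6962 Ω
  C: Z = 1/(jωC) = -j/(ω·C) = 0 - j3836 Ω
Step 3 — Series combination: Z_total = R + L + C = 238 - j3835 Ω = 3842∠-86.4° Ω.
Step 4 — Source phasor: V = 22.4∠-80.1° V = 3.851 - j22.07 V.
Step 5 — Ohm's law: I = V / Z_total = (3.851 - j22.07) / (238 - j3835) = 0.005794 + j0.0006447 A.
Step 6 — Convert to polar: |I| = 0.00583 A, ∠I = 6.3°.

I = 0.00583∠6.3° A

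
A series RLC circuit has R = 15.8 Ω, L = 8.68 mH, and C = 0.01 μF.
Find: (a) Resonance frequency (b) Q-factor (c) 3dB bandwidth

Step 1 — Resonance: ω₀ = 1/√(LC) = 1/√(0.00868·1e-08) = 1.073e+05 rad/s.
Step 2 — f₀ = ω₀/(2π) = 1.708e+04 Hz.
Step 3 — Series Q: Q = ω₀L/R = 1.073e+05·0.00868/15.8 = 58.97.
Step 4 — Bandwidth: Δω = ω₀/Q = 1820 rad/s; BW = Δω/(2π) = 289.7 Hz.

(a) f₀ = 1.708e+04 Hz  (b) Q = 58.97  (c) BW = 289.7 Hz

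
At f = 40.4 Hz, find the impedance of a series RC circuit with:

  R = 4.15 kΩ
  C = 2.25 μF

Step 1 — Angular frequency: ω = 2π·f = 2π·40.4 = 253.8 rad/s.
Step 2 — Component impedances:
  R: Z = R = 4150 Ω
  C: Z = 1/(jωC) = -j/(ω·C) = 0 - j1751 Ω
Step 3 — Series combination: Z_total = R + C = 4150 - j1751 Ω = 4504∠-22.9° Ω.

Z = 4150 - j1751 Ω = 4504∠-22.9° Ω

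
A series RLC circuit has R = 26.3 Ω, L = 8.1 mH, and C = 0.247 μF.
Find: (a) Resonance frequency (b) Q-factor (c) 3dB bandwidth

Step 1 — Resonance: ω₀ = 1/√(LC) = 1/√(0.0081·2.47e-07) = 2.236e+04 rad/s.
Step 2 — f₀ = ω₀/(2π) = 3558 Hz.
Step 3 — Series Q: Q = ω₀L/R = 2.236e+04·0.0081/26.3 = 6.886.
Step 4 — Bandwidth: Δω = ω₀/Q = 3247 rad/s; BW = Δω/(2π) = 516.8 Hz.

(a) f₀ = 3558 Hz  (b) Q = 6.886  (c) BW = 516.8 Hz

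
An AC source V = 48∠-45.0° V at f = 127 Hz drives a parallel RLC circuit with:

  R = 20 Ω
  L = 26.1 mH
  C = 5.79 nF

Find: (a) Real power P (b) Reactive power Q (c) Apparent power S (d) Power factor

Step 1 — Angular frequency: ω = 2π·f = 2π·127 = 798 rad/s.
Step 2 — Component impedances:
  R: Z = R = 20 Ω
  L: Z = jωL = j·798·0.0261 = 0 + j20.83 Ω
  C: Z = 1/(jωC) = -j/(ω·C) = 0 - j2.164e+05 Ω
Step 3 — Parallel combination: 1/Z_total = 1/R + 1/L + 1/C; Z_total = 10.41 + j9.992 Ω = 14.43∠43.8° Ω.
Step 4 — Source phasor: V = 48∠-45.0° V = 33.94 - j33.94 V.
Step 5 — Current: I = V / Z = 0.06753 - j3.327 A = 3.327∠-88.8° A.
Step 6 — Complex power: S = V·I* = 115.2 + j110.6 VA.
Step 7 — Real power: P = Re(S) = 115.2 W.
Step 8 — Reactive power: Q = Im(S) = 110.6 VAR.
Step 9 — Apparent power: |S| = 159.7 VA.
Step 10 — Power factor: PF = P/|S| = 0.7213 (lagging).

(a) P = 115.2 W  (b) Q = 110.6 VAR  (c) S = 159.7 VA  (d) PF = 0.7213 (lagging)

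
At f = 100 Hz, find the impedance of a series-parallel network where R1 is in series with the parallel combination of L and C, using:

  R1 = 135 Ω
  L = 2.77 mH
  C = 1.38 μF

Step 1 — Angular frequency: ω = 2π·f = 2π·100 = 628.3 rad/s.
Step 2 — Component impedances:
  R1: Z = R = 135 Ω
  L: Z = jωL = j·628.3·0.00277 = 0 + j1.74 Ω
  C: Z = 1/(jωC) = -j/(ω·C) = 0 - j1153 Ω
Step 3 — Parallel branch: L || C = 1/(1/L + 1/C) = 0 + j1.743 Ω.
Step 4 — Series with R1: Z_total = R1 + (L || C) = 135 + j1.743 Ω = 135∠0.7° Ω.

Z = 135 + j1.743 Ω = 135∠0.7° Ω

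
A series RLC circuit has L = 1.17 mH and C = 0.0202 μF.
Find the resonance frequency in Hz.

Step 1 — Resonance condition Im(Z)=0 gives ω₀ = 1/√(LC).
Step 2 — ω₀ = 1/√(0.00117·2.02e-08) = 2.057e+05 rad/s.
Step 3 — f₀ = ω₀/(2π) = 3.274e+04 Hz.

f₀ = 3.274e+04 Hz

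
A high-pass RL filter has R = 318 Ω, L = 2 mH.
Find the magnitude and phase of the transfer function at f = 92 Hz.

Step 1 — Angular frequency: ω = 2π·92 = 578.1 rad/s.
Step 2 — Transfer function: H(jω) = jωL/(R + jωL).
Step 3 — Numerator jωL = j·1.156; denominator R + jωL = 318 + j1.156.
Step 4 — H = 1.322e-05 + j0.003636.
Step 5 — Magnitude: |H| = 0.003636 (-48.8 dB); phase: φ = 89.8°.

|H| = 0.003636 (-48.8 dB), φ = 89.8°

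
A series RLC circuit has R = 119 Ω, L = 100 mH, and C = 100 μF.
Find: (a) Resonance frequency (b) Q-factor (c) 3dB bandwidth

Step 1 — Resonance: ω₀ = 1/√(LC) = 1/√(0.1·0.0001) = 316.2 rad/s.
Step 2 — f₀ = ω₀/(2π) = 50.33 Hz.
Step 3 — Series Q: Q = ω₀L/R = 316.2·0.1/119 = 0.2657.
Step 4 — Bandwidth: Δω = ω₀/Q = 1190 rad/s; BW = Δω/(2π) = 189.4 Hz.

(a) f₀ = 50.33 Hz  (b) Q = 0.2657  (c) BW = 189.4 Hz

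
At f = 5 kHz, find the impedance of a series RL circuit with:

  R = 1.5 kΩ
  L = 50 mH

Step 1 — Angular frequency: ω = 2π·f = 2π·5000 = 3.142e+04 rad/s.
Step 2 — Component impedances:
  R: Z = R = 1500 Ω
  L: Z = jωL = j·3.142e+04·0.05 = 0 + j1571 Ω
Step 3 — Series combination: Z_total = R + L = 1500 + j1571 Ω = 2172∠46.3° Ω.

Z = 1500 + j1571 Ω = 2172∠46.3° Ω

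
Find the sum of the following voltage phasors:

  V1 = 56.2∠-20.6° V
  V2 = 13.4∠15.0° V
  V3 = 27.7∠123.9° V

Step 1 — Convert each phasor to rectangular form:
  V1 = 56.2·(cos(-20.6°) + j·sin(-20.6°)) = 52.61 - j19.77 V
  V2 = 13.4·(cos(15.0°) + j·sin(15.0°)) = 12.94 + j3.468 V
  V3 = 27.7·(cos(123.9°) + j·sin(123.9°)) = -15.45 + j22.99 V
Step 2 — Sum components: V_total = 50.1 + j6.686 V.
Step 3 — Convert to polar: |V_total| = 50.54 V, ∠V_total = 7.6°.

V_total = 50.54∠7.6° V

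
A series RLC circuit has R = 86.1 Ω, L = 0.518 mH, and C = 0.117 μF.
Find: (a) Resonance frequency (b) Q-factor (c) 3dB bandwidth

Step 1 — Resonance: ω₀ = 1/√(LC) = 1/√(0.000518·1.17e-07) = 1.285e+05 rad/s.
Step 2 — f₀ = ω₀/(2π) = 2.044e+04 Hz.
Step 3 — Series Q: Q = ω₀L/R = 1.285e+05·0.000518/86.1 = 0.7728.
Step 4 — Bandwidth: Δω = ω₀/Q = 1.662e+05 rad/s; BW = Δω/(2π) = 2.645e+04 Hz.

(a) f₀ = 2.044e+04 Hz  (b) Q = 0.7728  (c) BW = 2.645e+04 Hz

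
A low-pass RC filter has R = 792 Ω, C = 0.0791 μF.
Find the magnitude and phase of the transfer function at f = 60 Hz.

Step 1 — Angular frequency: ω = 2π·60 = 377 rad/s.
Step 2 — Transfer function: H(jω) = 1/(1 + jωRC).
Step 3 — Denominator: 1 + jωRC = 1 + j·377·792·7.91e-08 = 1 + j0.02362.
Step 4 — H = 0.9994 - j0.0236.
Step 5 — Magnitude: |H| = 0.9997 (-0.0 dB); phase: φ = -1.4°.

|H| = 0.9997 (-0.0 dB), φ = -1.4°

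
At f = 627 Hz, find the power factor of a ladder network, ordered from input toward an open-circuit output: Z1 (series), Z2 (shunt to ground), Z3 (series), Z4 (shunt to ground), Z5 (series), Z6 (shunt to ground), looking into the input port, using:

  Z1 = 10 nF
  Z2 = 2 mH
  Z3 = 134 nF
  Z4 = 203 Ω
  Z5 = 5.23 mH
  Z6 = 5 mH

Step 1 — Angular frequency: ω = 2π·f = 2π·627 = 3940 rad/s.
Step 2 — Component impedances:
  Z1: Z = 1/(jωC) = -j/(ω·C) = 0 - j2.538e+04 Ω
  Z2: Z = jωL = j·3940·0.002 = 0 + j7.879 Ω
  Z3: Z = 1/(jωC) = -j/(ω·C) = 0 - j1894 Ω
  Z4: Z = R = 203 Ω
  Z5: Z = jωL = j·3940·0.00523 = 0 + j20.6 Ω
  Z6: Z = jωL = j·3940·0.005 = 0 + j19.7 Ω
Step 3 — Ladder network (open output): work backward from the far end, alternating series and parallel combinations. Z_in = 0.00014 - j2.538e+04 Ω = 2.538e+04∠-90.0° Ω.
Step 4 — Power factor: PF = cos(φ) = Re(Z)/|Z| = 0.00014/2.538e+04 = 5.516e-09.
Step 5 — Type: Im(Z) = -2.538e+04 ⇒ leading (phase φ = -90.0°).

PF = 5.516e-09 (leading, φ = -90.0°)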